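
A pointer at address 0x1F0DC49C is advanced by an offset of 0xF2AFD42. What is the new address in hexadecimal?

0x2E38C1DE

Add column by column in base 16, right to left:
  C+2 = E
  9+4 = D
  4+D = 1 carry 1
  C+F+1 = C carry 1
  D+A+1 = 8 carry 1
  0+2+1 = 3
  F+F = E carry 1
  1+0+1 = 2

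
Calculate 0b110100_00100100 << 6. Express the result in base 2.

0b11010000100100000000

Left shift by 6: append 6 zero bits.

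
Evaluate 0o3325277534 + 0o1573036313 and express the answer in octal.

Add column by column in base 8, right to left:
  4+3 = 7
  3+1 = 4
  5+3 = 0 carry 1
  7+6+1 = 6 carry 1
  7+3+1 = 3 carry 1
  2+0+1 = 3
  5+3 = 0 carry 1
  2+7+1 = 2 carry 1
  3+5+1 = 1 carry 1
  3+1+1 = 5

0o5120336047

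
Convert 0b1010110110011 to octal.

Group the bits in threes: 001 010 110 110 011 → 12663.

0o12663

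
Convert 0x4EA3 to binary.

Expand each hex digit to 4 bits: 4=0100 E=1110 A=1010 3=0011.

0b100111010100011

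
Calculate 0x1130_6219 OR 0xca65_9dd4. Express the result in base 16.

0xdb75ffdd

OR each hex digit independently (no carries):
  1|c=d, 1|a=b, 3|6=7, 0|5=5, 6|9=f, 2|d=f, 1|d=d, 9|4=d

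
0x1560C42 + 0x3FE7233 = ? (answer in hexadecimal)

0x5547E75

Add column by column in base 16, right to left:
  2+3 = 5
  4+3 = 7
  C+2 = E
  0+7 = 7
  6+E = 4 carry 1
  5+F+1 = 5 carry 1
  1+3+1 = 5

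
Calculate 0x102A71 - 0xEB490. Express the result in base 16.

0x175E1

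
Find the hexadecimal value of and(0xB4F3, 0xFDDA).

0xB4D2

AND each hex digit independently (no carries):
  B&F=B, 4&D=4, F&D=D, 3&A=2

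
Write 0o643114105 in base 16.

Each octal digit is 3 bits: 6=110 4=100 3=011 1=001 1=001 4=100 1=001 0=000 5=101.
Group the bits into nibbles: 0110 1000 1100 1001 1000 0100 0101 → 68C9845.

0x68C9845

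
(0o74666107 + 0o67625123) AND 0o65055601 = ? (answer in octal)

Add column by column in base 8, right to left:
  7+3 = 2 carry 1
  0+2+1 = 3
  1+1 = 2
  6+5 = 3 carry 1
  6+2+1 = 1 carry 1
  6+6+1 = 5 carry 1
  4+7+1 = 4 carry 1
  7+6+1 = 6 carry 1
  final carry 1
Sum = 0o164513232; now AND with 0o65055601:
  1&0=0, 6&6=6, 4&5=4, 5&0=0, 1&5=1, 3&5=1, 2&6=2, 3&0=0, 2&1=0

0o64011200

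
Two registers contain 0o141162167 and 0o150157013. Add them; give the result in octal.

Add column by column in base 8, right to left:
  7+3 = 2 carry 1
  6+1+1 = 0 carry 1
  1+0+1 = 2
  2+7 = 1 carry 1
  6+5+1 = 4 carry 1
  1+1+1 = 3
  1+0 = 1
  4+5 = 1 carry 1
  1+1+1 = 3

0o311341202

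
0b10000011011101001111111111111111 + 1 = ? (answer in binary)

0b10000011011101010000000000000000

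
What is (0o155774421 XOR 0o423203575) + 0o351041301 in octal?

0o1147640455

First 0o155774421 XOR 0o423203575 = 0o576577154.
Add column by column in base 8, right to left:
  4+1 = 5
  5+0 = 5
  1+3 = 4
  7+1 = 0 carry 1
  7+4+1 = 4 carry 1
  5+0+1 = 6
  6+1 = 7
  7+5 = 4 carry 1
  5+3+1 = 1 carry 1
  final carry 1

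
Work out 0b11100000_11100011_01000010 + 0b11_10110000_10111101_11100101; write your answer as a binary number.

0b100100100011010000100100111

Add column by column in base 2, right to left:
  0+1 = 1
  1+0 = 1
  0+1 = 1
  0+0 = 0
  0+0 = 0
  0+1 = 1
  1+1 = 0 carry 1
  0+1+1 = 0 carry 1
  1+1+1 = 1 carry 1
  1+0+1 = 0 carry 1
  0+1+1 = 0 carry 1
  0+1+1 = 0 carry 1
  0+1+1 = 0 carry 1
  1+1+1 = 1 carry 1
  1+0+1 = 0 carry 1
  1+1+1 = 1 carry 1
  0+0+1 = 1
  0+0 = 0
  0+0 = 0
  0+0 = 0
  0+1 = 1
  1+1 = 0 carry 1
  1+0+1 = 0 carry 1
  1+1+1 = 1 carry 1
  0+1+1 = 0 carry 1
  0+1+1 = 0 carry 1
  final carry 1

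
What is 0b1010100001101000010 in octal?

0o1241502

Group the bits in threes: 001 010 100 001 101 000 010 → 1241502.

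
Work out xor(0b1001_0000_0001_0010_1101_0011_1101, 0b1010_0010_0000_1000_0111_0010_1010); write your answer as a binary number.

0b0011001000011010101000010111

XOR bit by bit (1 where the bits differ):
  1001000000010010110100111101
^ 1010001000001000011100101010
= 0011001000011010101000010111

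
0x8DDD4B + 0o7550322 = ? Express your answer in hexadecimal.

0xACAE1D

0o7550322 = 0x1ED0D2 in hexadecimal.
Add column by column in base 16, right to left:
  B+2 = D
  4+D = 1 carry 1
  D+0+1 = E
  D+D = A carry 1
  D+E+1 = C carry 1
  8+1+1 = A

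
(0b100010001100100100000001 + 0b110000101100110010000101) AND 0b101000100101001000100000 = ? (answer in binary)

0b100001000000000000

Add column by column in base 2, right to left:
  1+1 = 0 carry 1
  0+0+1 = 1
  0+1 = 1
  0+0 = 0
  0+0 = 0
  0+0 = 0
  0+0 = 0
  0+1 = 1
  1+0 = 1
  0+0 = 0
  0+1 = 1
  1+1 = 0 carry 1
  0+0+1 = 1
  0+0 = 0
  1+1 = 0 carry 1
  1+1+1 = 1 carry 1
  0+0+1 = 1
  0+1 = 1
  0+0 = 0
  1+0 = 1
  0+0 = 0
  0+0 = 0
  0+1 = 1
  1+1 = 0 carry 1
  final carry 1
Sum = 0b1010010111001010110000110; now AND with 0b101000100101001000100000:
  1010010111001010110000110
& 0101000100101001000100000
= 0000000100001000000000000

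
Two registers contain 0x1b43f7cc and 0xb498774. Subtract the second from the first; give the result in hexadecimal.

0xffa7058

Subtract column by column in base 16:
  c-4 → 8
  c-7 → 5
  7-7 → 0
  f-8 → 7
  3-9 → a (borrow)
  4-4-1 → f (borrow)
  b-b-1 → f (borrow)
  1-0-1 → 0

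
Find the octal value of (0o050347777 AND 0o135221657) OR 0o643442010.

0o050347777 AND 0o135221657 = 0o010201657.
Then OR with 0o643442010.

0o653643657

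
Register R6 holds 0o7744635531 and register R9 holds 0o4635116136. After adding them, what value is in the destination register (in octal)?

Add column by column in base 8, right to left:
  1+6 = 7
  3+3 = 6
  5+1 = 6
  5+6 = 3 carry 1
  3+1+1 = 5
  6+1 = 7
  4+5 = 1 carry 1
  4+3+1 = 0 carry 1
  7+6+1 = 6 carry 1
  7+4+1 = 4 carry 1
  final carry 1

0o14601753667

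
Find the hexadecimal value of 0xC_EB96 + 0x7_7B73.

0x146709

Add column by column in base 16, right to left:
  6+3 = 9
  9+7 = 0 carry 1
  B+B+1 = 7 carry 1
  E+7+1 = 6 carry 1
  C+7+1 = 4 carry 1
  final carry 1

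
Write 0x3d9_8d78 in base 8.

0o366306570

Expand each hex digit to 4 bits: 3=0011 d=1101 9=1001 8=1000 d=1101 7=0111 8=1000.
Group the bits in threes: 011 110 110 011 000 110 101 111 000 → 366306570.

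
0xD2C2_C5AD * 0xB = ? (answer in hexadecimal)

0x90E5E7E6F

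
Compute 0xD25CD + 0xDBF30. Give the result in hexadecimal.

0x1AE4FD

Add column by column in base 16, right to left:
  D+0 = D
  C+3 = F
  5+F = 4 carry 1
  2+B+1 = E
  D+D = A carry 1
  final carry 1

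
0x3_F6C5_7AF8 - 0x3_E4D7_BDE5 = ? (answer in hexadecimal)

0x11EDBD13

Subtract column by column in base 16:
  8-5 → 3
  F-E → 1
  A-D → D (borrow)
  7-B-1 → B (borrow)
  5-7-1 → D (borrow)
  C-D-1 → E (borrow)
  6-4-1 → 1
  F-E → 1
  3-3 → 0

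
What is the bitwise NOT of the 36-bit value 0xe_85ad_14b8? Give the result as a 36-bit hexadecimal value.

0x17a52eb47

Each hex digit d becomes f−d:
  e→1, 8→7, 5→a, a→5, d→2, 1→e, 4→b, b→4, 8→7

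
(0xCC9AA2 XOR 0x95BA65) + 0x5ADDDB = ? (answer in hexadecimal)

0xB3FEA2

First 0xCC9AA2 XOR 0x95BA65 = 0x5920C7.
Add column by column in base 16, right to left:
  7+B = 2 carry 1
  C+D+1 = A carry 1
  0+D+1 = E
  2+D = F
  9+A = 3 carry 1
  5+5+1 = B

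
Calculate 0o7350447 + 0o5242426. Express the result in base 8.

0o14613075

Add column by column in base 8, right to left:
  7+6 = 5 carry 1
  4+2+1 = 7
  4+4 = 0 carry 1
  0+2+1 = 3
  5+4 = 1 carry 1
  3+2+1 = 6
  7+5 = 4 carry 1
  final carry 1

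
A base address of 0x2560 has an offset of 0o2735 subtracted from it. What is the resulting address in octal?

0o17603

0x2560 = 0o22540 in octal.
Subtract column by column in base 8:
  0-5 → 3 (borrow)
  4-3-1 → 0
  5-7 → 6 (borrow)
  2-2-1 → 7 (borrow)
  2-0-1 → 1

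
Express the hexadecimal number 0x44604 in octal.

0o1043004

Expand each hex digit to 4 bits: 4=0100 4=0100 6=0110 0=0000 4=0100.
Group the bits in threes: 001 000 100 011 000 000 100 → 1043004.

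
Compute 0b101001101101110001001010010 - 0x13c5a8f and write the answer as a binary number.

0b11111110101000011111000011

0x13c5a8f = 0b1001111000101101010001111 in binary.
Subtract column by column in base 2:
  0-1 → 1 (borrow)
  1-1-1 → 1 (borrow)
  0-1-1 → 0 (borrow)
  0-1-1 → 0 (borrow)
  1-0-1 → 0
  0-0 → 0
  1-0 → 1
  0-1 → 1 (borrow)
  0-0-1 → 1 (borrow)
  1-1-1 → 1 (borrow)
  0-0-1 → 1 (borrow)
  0-1-1 → 0 (borrow)
  0-1-1 → 0 (borrow)
  1-0-1 → 0
  1-1 → 0
  1-0 → 1
  0-0 → 0
  1-0 → 1
  1-1 → 0
  0-1 → 1 (borrow)
  1-1-1 → 1 (borrow)
  1-1-1 → 1 (borrow)
  0-0-1 → 1 (borrow)
  0-0-1 → 1 (borrow)
  1-1-1 → 1 (borrow)
  0-0-1 → 1 (borrow)
  1-0-1 → 0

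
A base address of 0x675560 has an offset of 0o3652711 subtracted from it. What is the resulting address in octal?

0x675560 = 0o31652540 in octal.
Subtract column by column in base 8:
  0-1 → 7 (borrow)
  4-1-1 → 2
  5-7 → 6 (borrow)
  2-2-1 → 7 (borrow)
  5-5-1 → 7 (borrow)
  6-6-1 → 7 (borrow)
  1-3-1 → 5 (borrow)
  3-0-1 → 2

0o25777627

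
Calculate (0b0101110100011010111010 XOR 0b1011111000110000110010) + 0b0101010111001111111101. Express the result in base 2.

First 0b0101110100011010111010 XOR 0b1011111000110000110010 = 0b1110001100101010001000.
Add column by column in base 2, right to left:
  0+1 = 1
  0+0 = 0
  0+1 = 1
  1+1 = 0 carry 1
  0+1+1 = 0 carry 1
  0+1+1 = 0 carry 1
  0+1+1 = 0 carry 1
  1+1+1 = 1 carry 1
  0+1+1 = 0 carry 1
  1+1+1 = 1 carry 1
  0+0+1 = 1
  1+0 = 1
  0+1 = 1
  0+1 = 1
  1+1 = 0 carry 1
  1+0+1 = 0 carry 1
  0+1+1 = 0 carry 1
  0+0+1 = 1
  0+1 = 1
  1+0 = 1
  1+1 = 0 carry 1
  1+0+1 = 0 carry 1
  final carry 1

0b10011100011111010000101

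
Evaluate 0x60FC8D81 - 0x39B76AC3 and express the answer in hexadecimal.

0x274522BE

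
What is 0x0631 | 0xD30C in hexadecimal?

0xD73D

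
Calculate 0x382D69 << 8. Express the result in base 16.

0x382D6900

Shifting left by 8 bits = 2 hex digits: append 2 zeros.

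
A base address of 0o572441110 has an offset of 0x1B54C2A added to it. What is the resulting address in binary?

0o572441110 = 0b101111010100100001001001000 in binary.
0x1B54C2A = 0b1101101010100110000101010 in binary.
Add column by column in base 2, right to left:
  0+0 = 0
  0+1 = 1
  0+0 = 0
  1+1 = 0 carry 1
  0+0+1 = 1
  0+1 = 1
  1+0 = 1
  0+0 = 0
  0+0 = 0
  1+0 = 1
  0+1 = 1
  0+1 = 1
  0+0 = 0
  0+0 = 0
  1+1 = 0 carry 1
  0+0+1 = 1
  0+1 = 1
  1+0 = 1
  0+1 = 1
  1+0 = 1
  0+1 = 1
  1+1 = 0 carry 1
  1+0+1 = 0 carry 1
  1+1+1 = 1 carry 1
  1+1+1 = 1 carry 1
  0+0+1 = 1
  1+0 = 1

0b111100111111000111001110010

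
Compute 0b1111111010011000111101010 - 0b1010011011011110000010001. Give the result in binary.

Subtract column by column in base 2:
  0-1 → 1 (borrow)
  1-0-1 → 0
  0-0 → 0
  1-0 → 1
  0-1 → 1 (borrow)
  1-0-1 → 0
  1-0 → 1
  1-0 → 1
  1-0 → 1
  0-0 → 0
  0-1 → 1 (borrow)
  0-1-1 → 0 (borrow)
  1-1-1 → 1 (borrow)
  1-1-1 → 1 (borrow)
  0-0-1 → 1 (borrow)
  0-1-1 → 0 (borrow)
  1-1-1 → 1 (borrow)
  0-0-1 → 1 (borrow)
  1-1-1 → 1 (borrow)
  1-1-1 → 1 (borrow)
  1-0-1 → 0
  1-0 → 1
  1-1 → 0
  1-0 → 1
  1-1 → 0

0b101011110111010111011001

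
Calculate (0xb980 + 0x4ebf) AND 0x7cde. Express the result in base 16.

0x81e

Add column by column in base 16, right to left:
  0+f = f
  8+b = 3 carry 1
  9+e+1 = 8 carry 1
  b+4+1 = 0 carry 1
  final carry 1
Sum = 0x1083f; now AND with 0x7cde:
  1&0=0, 0&7=0, 8&c=8, 3&d=1, f&e=e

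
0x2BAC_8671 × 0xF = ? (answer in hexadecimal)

Multiply each base-16 digit by 15, carrying:
  1×15 = 15 → write F
  7×15 = 105 → write 9 carry 6
  6×15+6 = 96 → write 0 carry 6
  8×15+6 = 126 → write E carry 7
  C×15+7 = 187 → write B carry 11
  A×15+11 = 161 → write 1 carry 10
  B×15+10 = 175 → write F carry 10
  2×15+10 = 40 → write 8 carry 2
  remaining carry: 2

0x28F1BE09F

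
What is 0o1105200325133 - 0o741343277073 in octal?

0o143635026040

Subtract column by column in base 8:
  3-3 → 0
  3-7 → 4 (borrow)
  1-0-1 → 0
  5-7 → 6 (borrow)
  2-7-1 → 2 (borrow)
  3-2-1 → 0
  0-3 → 5 (borrow)
  0-4-1 → 3 (borrow)
  2-3-1 → 6 (borrow)
  5-1-1 → 3
  0-4 → 4 (borrow)
  1-7-1 → 1 (borrow)
  1-0-1 → 0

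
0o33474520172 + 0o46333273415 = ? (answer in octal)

Add column by column in base 8, right to left:
  2+5 = 7
  7+1 = 0 carry 1
  1+4+1 = 6
  0+3 = 3
  2+7 = 1 carry 1
  5+2+1 = 0 carry 1
  4+3+1 = 0 carry 1
  7+3+1 = 3 carry 1
  4+3+1 = 0 carry 1
  3+6+1 = 2 carry 1
  3+4+1 = 0 carry 1
  final carry 1

0o102030013607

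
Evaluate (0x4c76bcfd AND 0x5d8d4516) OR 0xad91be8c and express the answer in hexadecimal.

0xed95be9c

0x4c76bcfd AND 0x5d8d4516 = 0x4c040414.
Then OR with 0xad91be8c.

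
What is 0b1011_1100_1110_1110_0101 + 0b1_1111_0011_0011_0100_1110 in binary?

Add column by column in base 2, right to left:
  1+0 = 1
  0+1 = 1
  1+1 = 0 carry 1
  0+1+1 = 0 carry 1
  0+0+1 = 1
  1+0 = 1
  1+1 = 0 carry 1
  1+0+1 = 0 carry 1
  0+1+1 = 0 carry 1
  1+1+1 = 1 carry 1
  1+0+1 = 0 carry 1
  1+0+1 = 0 carry 1
  0+1+1 = 0 carry 1
  0+1+1 = 0 carry 1
  1+0+1 = 0 carry 1
  1+0+1 = 0 carry 1
  1+1+1 = 1 carry 1
  1+1+1 = 1 carry 1
  0+1+1 = 0 carry 1
  1+1+1 = 1 carry 1
  0+1+1 = 0 carry 1
  final carry 1

0b1010110000001000110011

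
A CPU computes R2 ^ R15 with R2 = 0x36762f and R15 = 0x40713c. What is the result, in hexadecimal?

0x760713

XOR each hex digit independently (no carries):
  3^4=7, 6^0=6, 7^7=0, 6^1=7, 2^3=1, f^c=3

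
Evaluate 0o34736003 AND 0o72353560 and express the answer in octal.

0o30312000

AND each oct digit independently (no carries):
  3&7=3, 4&2=0, 7&3=3, 3&5=1, 6&3=2, 0&5=0, 0&6=0, 3&0=0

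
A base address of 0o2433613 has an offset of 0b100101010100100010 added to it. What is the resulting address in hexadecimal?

0o2433613 = 0xA378B in hexadecimal.
0b100101010100100010 = 0x25522 in hexadecimal.
Add column by column in base 16, right to left:
  B+2 = D
  8+2 = A
  7+5 = C
  3+5 = 8
  A+2 = C

0xC8CAD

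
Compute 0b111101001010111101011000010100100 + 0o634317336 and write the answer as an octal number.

0b111101001010111101011000010100100 = 0o75127530244 in octal.
Add column by column in base 8, right to left:
  4+6 = 2 carry 1
  4+3+1 = 0 carry 1
  2+3+1 = 6
  0+7 = 7
  3+1 = 4
  5+3 = 0 carry 1
  7+4+1 = 4 carry 1
  2+3+1 = 6
  1+6 = 7
  5+0 = 5
  7+0 = 7

0o75764047602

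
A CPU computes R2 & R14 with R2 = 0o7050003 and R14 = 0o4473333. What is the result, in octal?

AND each oct digit independently (no carries):
  7&4=4, 0&4=0, 5&7=5, 0&3=0, 0&3=0, 0&3=0, 3&3=3

0o4050003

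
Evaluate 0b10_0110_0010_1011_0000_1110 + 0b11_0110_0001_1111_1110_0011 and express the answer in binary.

0b10111000100101011110001

Add column by column in base 2, right to left:
  0+1 = 1
  1+1 = 0 carry 1
  1+0+1 = 0 carry 1
  1+0+1 = 0 carry 1
  0+0+1 = 1
  0+1 = 1
  0+1 = 1
  0+1 = 1
  1+1 = 0 carry 1
  1+1+1 = 1 carry 1
  0+1+1 = 0 carry 1
  1+1+1 = 1 carry 1
  0+1+1 = 0 carry 1
  1+0+1 = 0 carry 1
  0+0+1 = 1
  0+0 = 0
  0+0 = 0
  1+1 = 0 carry 1
  1+1+1 = 1 carry 1
  0+0+1 = 1
  0+1 = 1
  1+1 = 0 carry 1
  final carry 1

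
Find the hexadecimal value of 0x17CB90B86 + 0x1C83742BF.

0x344F04E45

Add column by column in base 16, right to left:
  6+F = 5 carry 1
  8+B+1 = 4 carry 1
  B+2+1 = E
  0+4 = 4
  9+7 = 0 carry 1
  B+3+1 = F
  C+8 = 4 carry 1
  7+C+1 = 4 carry 1
  1+1+1 = 3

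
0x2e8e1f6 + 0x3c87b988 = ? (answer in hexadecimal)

0x3f709b7e

Add column by column in base 16, right to left:
  6+8 = e
  f+8 = 7 carry 1
  1+9+1 = b
  e+b = 9 carry 1
  8+7+1 = 0 carry 1
  e+8+1 = 7 carry 1
  2+c+1 = f
  0+3 = 3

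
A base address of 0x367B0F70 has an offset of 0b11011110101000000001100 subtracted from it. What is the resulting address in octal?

0o6602737544

0x367B0F70 = 0o6636607560 in octal.
0b11011110101000000001100 = 0o33650014 in octal.
Subtract column by column in base 8:
  0-4 → 4 (borrow)
  6-1-1 → 4
  5-0 → 5
  7-0 → 7
  0-5 → 3 (borrow)
  6-6-1 → 7 (borrow)
  6-3-1 → 2
  3-3 → 0
  6-0 → 6
  6-0 → 6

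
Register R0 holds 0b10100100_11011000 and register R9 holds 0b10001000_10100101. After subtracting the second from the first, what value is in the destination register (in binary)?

Subtract column by column in base 2:
  0-1 → 1 (borrow)
  0-0-1 → 1 (borrow)
  0-1-1 → 0 (borrow)
  1-0-1 → 0
  1-0 → 1
  0-1 → 1 (borrow)
  1-0-1 → 0
  1-1 → 0
  0-0 → 0
  0-0 → 0
  1-0 → 1
  0-1 → 1 (borrow)
  0-0-1 → 1 (borrow)
  1-0-1 → 0
  0-0 → 0
  1-1 → 0

0b1110000110011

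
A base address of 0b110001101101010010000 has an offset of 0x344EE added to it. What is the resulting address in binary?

0b111000001111101111110

0x344EE = 0b110100010011101110 in binary.
Add column by column in base 2, right to left:
  0+0 = 0
  0+1 = 1
  0+1 = 1
  0+1 = 1
  1+0 = 1
  0+1 = 1
  0+1 = 1
  1+1 = 0 carry 1
  0+0+1 = 1
  1+0 = 1
  0+1 = 1
  1+0 = 1
  1+0 = 1
  0+0 = 0
  1+1 = 0 carry 1
  1+0+1 = 0 carry 1
  0+1+1 = 0 carry 1
  0+1+1 = 0 carry 1
  0+0+1 = 1
  1+0 = 1
  1+0 = 1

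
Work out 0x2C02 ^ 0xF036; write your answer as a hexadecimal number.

XOR each hex digit independently (no carries):
  2^F=D, C^0=C, 0^3=3, 2^6=4

0xDC34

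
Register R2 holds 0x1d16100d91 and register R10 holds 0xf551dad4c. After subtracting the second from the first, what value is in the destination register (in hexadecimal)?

0xdc0f26045

Subtract column by column in base 16:
  1-c → 5 (borrow)
  9-4-1 → 4
  d-d → 0
  0-a → 6 (borrow)
  0-d-1 → 2 (borrow)
  1-1-1 → f (borrow)
  6-5-1 → 0
  1-5 → c (borrow)
  d-f-1 → d (borrow)
  1-0-1 → 0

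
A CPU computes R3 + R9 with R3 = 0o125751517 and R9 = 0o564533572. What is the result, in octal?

Add column by column in base 8, right to left:
  7+2 = 1 carry 1
  1+7+1 = 1 carry 1
  5+5+1 = 3 carry 1
  1+3+1 = 5
  5+3 = 0 carry 1
  7+5+1 = 5 carry 1
  5+4+1 = 2 carry 1
  2+6+1 = 1 carry 1
  1+5+1 = 7

0o712505311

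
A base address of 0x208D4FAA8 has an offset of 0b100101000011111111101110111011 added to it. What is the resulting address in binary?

0x208D4FAA8 = 0b1000001000110101001111101010101000 in binary.
Add column by column in base 2, right to left:
  0+1 = 1
  0+1 = 1
  0+0 = 0
  1+1 = 0 carry 1
  0+1+1 = 0 carry 1
  1+1+1 = 1 carry 1
  0+0+1 = 1
  1+1 = 0 carry 1
  0+1+1 = 0 carry 1
  1+1+1 = 1 carry 1
  0+0+1 = 1
  1+1 = 0 carry 1
  1+1+1 = 1 carry 1
  1+1+1 = 1 carry 1
  1+1+1 = 1 carry 1
  1+1+1 = 1 carry 1
  0+1+1 = 0 carry 1
  0+1+1 = 0 carry 1
  1+1+1 = 1 carry 1
  0+1+1 = 0 carry 1
  1+0+1 = 0 carry 1
  0+0+1 = 1
  1+0 = 1
  1+0 = 1
  0+1 = 1
  0+0 = 0
  0+1 = 1
  1+0 = 1
  0+0 = 0
  0+1 = 1
  0+0 = 0
  0+0 = 0
  0+0 = 0
  1+0 = 1

0b1000101101111001001111011001100011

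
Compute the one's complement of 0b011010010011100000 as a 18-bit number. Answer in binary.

0b100101101100011111

Invert each bit: 011010010011100000 → 100101101100011111.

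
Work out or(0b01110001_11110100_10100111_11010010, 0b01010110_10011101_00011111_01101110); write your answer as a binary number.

OR bit by bit (1 where either bit is 1):
  01110001111101001010011111010010
| 01010110100111010001111101101110
= 01110111111111011011111111111110

0b01110111111111011011111111111110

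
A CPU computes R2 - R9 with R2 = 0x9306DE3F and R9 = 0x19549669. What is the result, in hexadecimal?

0x79B247D6

Subtract column by column in base 16:
  F-9 → 6
  3-6 → D (borrow)
  E-6-1 → 7
  D-9 → 4
  6-4 → 2
  0-5 → B (borrow)
  3-9-1 → 9 (borrow)
  9-1-1 → 7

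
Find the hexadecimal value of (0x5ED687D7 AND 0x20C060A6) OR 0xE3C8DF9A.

0x5ED687D7 AND 0x20C060A6 = 0x00C00086.
Then OR with 0xE3C8DF9A.

0xE3C8DF9E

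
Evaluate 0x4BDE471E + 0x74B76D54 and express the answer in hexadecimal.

Add column by column in base 16, right to left:
  E+4 = 2 carry 1
  1+5+1 = 7
  7+D = 4 carry 1
  4+6+1 = B
  E+7 = 5 carry 1
  D+B+1 = 9 carry 1
  B+4+1 = 0 carry 1
  4+7+1 = C

0xC095B472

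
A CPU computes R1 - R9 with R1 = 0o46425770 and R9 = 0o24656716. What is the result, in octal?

0o21547052

Subtract column by column in base 8:
  0-6 → 2 (borrow)
  7-1-1 → 5
  7-7 → 0
  5-6 → 7 (borrow)
  2-5-1 → 4 (borrow)
  4-6-1 → 5 (borrow)
  6-4-1 → 1
  4-2 → 2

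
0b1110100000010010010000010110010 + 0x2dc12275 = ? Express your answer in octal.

0o24162441447

0b1110100000010010010000010110010 = 0o16402220262 in octal.
0x2dc12275 = 0o5560221165 in octal.
Add column by column in base 8, right to left:
  2+5 = 7
  6+6 = 4 carry 1
  2+1+1 = 4
  0+1 = 1
  2+2 = 4
  2+2 = 4
  2+0 = 2
  0+6 = 6
  4+5 = 1 carry 1
  6+5+1 = 4 carry 1
  1+0+1 = 2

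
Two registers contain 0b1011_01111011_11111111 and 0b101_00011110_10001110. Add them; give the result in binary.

Add column by column in base 2, right to left:
  1+0 = 1
  1+1 = 0 carry 1
  1+1+1 = 1 carry 1
  1+1+1 = 1 carry 1
  1+0+1 = 0 carry 1
  1+0+1 = 0 carry 1
  1+0+1 = 0 carry 1
  1+1+1 = 1 carry 1
  1+0+1 = 0 carry 1
  1+1+1 = 1 carry 1
  0+1+1 = 0 carry 1
  1+1+1 = 1 carry 1
  1+1+1 = 1 carry 1
  1+0+1 = 0 carry 1
  1+0+1 = 0 carry 1
  0+0+1 = 1
  1+1 = 0 carry 1
  1+0+1 = 0 carry 1
  0+1+1 = 0 carry 1
  1+0+1 = 0 carry 1
  final carry 1

0b100001001101010001101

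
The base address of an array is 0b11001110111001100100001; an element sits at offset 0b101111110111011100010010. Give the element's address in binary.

0b1001001101110101000110011

Add column by column in base 2, right to left:
  1+0 = 1
  0+1 = 1
  0+0 = 0
  0+0 = 0
  0+1 = 1
  1+0 = 1
  0+0 = 0
  0+0 = 0
  1+1 = 0 carry 1
  1+1+1 = 1 carry 1
  0+1+1 = 0 carry 1
  0+0+1 = 1
  1+1 = 0 carry 1
  1+1+1 = 1 carry 1
  1+1+1 = 1 carry 1
  0+0+1 = 1
  1+1 = 0 carry 1
  1+1+1 = 1 carry 1
  1+1+1 = 1 carry 1
  0+1+1 = 0 carry 1
  0+1+1 = 0 carry 1
  1+1+1 = 1 carry 1
  1+0+1 = 0 carry 1
  0+1+1 = 0 carry 1
  final carry 1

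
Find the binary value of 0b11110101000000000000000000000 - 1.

The trailing 21 digits are 0, so subtracting 1 borrows through: they become 1 and the next digit up decrements.

0b11110100111111111111111111111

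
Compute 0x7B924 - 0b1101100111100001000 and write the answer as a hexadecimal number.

0xEA1C

0b1101100111100001000 = 0x6CF08 in hexadecimal.
Subtract column by column in base 16:
  4-8 → C (borrow)
  2-0-1 → 1
  9-F → A (borrow)
  B-C-1 → E (borrow)
  7-6-1 → 0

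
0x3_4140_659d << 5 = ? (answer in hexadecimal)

5 bits is not a whole number of base-16 digits; in binary: 1101000001010000000110010110011101 << 5 = 110100000101000000011001011001110100000.

0x68280cb3a0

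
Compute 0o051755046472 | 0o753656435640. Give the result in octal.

0o753757477672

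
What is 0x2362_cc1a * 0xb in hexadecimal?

0x1853ec51e

Multiply each base-16 digit by 11, carrying:
  a×11 = 110 → write e carry 6
  1×11+6 = 17 → write 1 carry 1
  c×11+1 = 133 → write 5 carry 8
  c×11+8 = 140 → write c carry 8
  2×11+8 = 30 → write e carry 1
  6×11+1 = 67 → write 3 carry 4
  3×11+4 = 37 → write 5 carry 2
  2×11+2 = 24 → write 8 carry 1
  remaining carry: 1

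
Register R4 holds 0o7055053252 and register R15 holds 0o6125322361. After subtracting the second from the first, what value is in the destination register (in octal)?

0o727530671

Subtract column by column in base 8:
  2-1 → 1
  5-6 → 7 (borrow)
  2-3-1 → 6 (borrow)
  3-2-1 → 0
  5-2 → 3
  0-3 → 5 (borrow)
  5-5-1 → 7 (borrow)
  5-2-1 → 2
  0-1 → 7 (borrow)
  7-6-1 → 0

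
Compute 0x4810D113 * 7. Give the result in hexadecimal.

Multiply each base-16 digit by 7, carrying:
  3×7 = 21 → write 5 carry 1
  1×7+1 = 8 → write 8
  1×7 = 7 → write 7
  D×7 = 91 → write B carry 5
  0×7+5 = 5 → write 5
  1×7 = 7 → write 7
  8×7 = 56 → write 8 carry 3
  4×7+3 = 31 → write F carry 1
  remaining carry: 1

0x1F875B785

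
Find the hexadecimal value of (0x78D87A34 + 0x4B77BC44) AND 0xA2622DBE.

Add column by column in base 16, right to left:
  4+4 = 8
  3+4 = 7
  A+C = 6 carry 1
  7+B+1 = 3 carry 1
  8+7+1 = 0 carry 1
  D+7+1 = 5 carry 1
  8+B+1 = 4 carry 1
  7+4+1 = C
Sum = 0xC4503678; now AND with 0xA2622DBE:
  C&A=8, 4&2=0, 5&6=4, 0&2=0, 3&2=2, 6&D=4, 7&B=3, 8&E=8

0x80402438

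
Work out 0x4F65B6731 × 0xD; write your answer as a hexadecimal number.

0x4082A43D7D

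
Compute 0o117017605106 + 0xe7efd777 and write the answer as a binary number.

0b1101100000001011101110000110111101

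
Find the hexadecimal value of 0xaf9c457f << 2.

2 bits is not a whole number of base-16 digits; in binary: 10101111100111000100010101111111 << 2 = 1010111110011100010001010111111100.

0x2be7115fc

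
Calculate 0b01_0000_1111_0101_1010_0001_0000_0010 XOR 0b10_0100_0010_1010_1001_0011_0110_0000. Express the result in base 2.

0b110100110111110011001001100010

XOR bit by bit (1 where the bits differ):
  010000111101011010000100000010
^ 100100001010101001001101100000
= 110100110111110011001001100010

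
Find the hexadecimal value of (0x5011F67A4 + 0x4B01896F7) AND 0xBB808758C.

0x9B0007488

Add column by column in base 16, right to left:
  4+7 = B
  A+F = 9 carry 1
  7+6+1 = E
  6+9 = F
  F+8 = 7 carry 1
  1+1+1 = 3
  1+0 = 1
  0+B = B
  5+4 = 9
Sum = 0x9B137FE9B; now AND with 0xBB808758C:
  9&B=9, B&B=B, 1&8=0, 3&0=0, 7&8=0, F&7=7, E&5=4, 9&8=8, B&C=8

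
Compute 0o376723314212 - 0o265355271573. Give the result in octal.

Subtract column by column in base 8:
  2-3 → 7 (borrow)
  1-7-1 → 1 (borrow)
  2-5-1 → 4 (borrow)
  4-1-1 → 2
  1-7 → 2 (borrow)
  3-2-1 → 0
  3-5 → 6 (borrow)
  2-5-1 → 4 (borrow)
  7-3-1 → 3
  6-5 → 1
  7-6 → 1
  3-2 → 1

0o111346022417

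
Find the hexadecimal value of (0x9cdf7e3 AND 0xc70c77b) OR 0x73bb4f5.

0xf7bf7f7

0x9cdf7e3 AND 0xc70c77b = 0x840c763.
Then OR with 0x73bb4f5.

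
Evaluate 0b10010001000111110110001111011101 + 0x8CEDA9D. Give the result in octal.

0b10010001000111110110001111011101 = 0o22107661735 in octal.
0x8CEDA9D = 0o1063555235 in octal.
Add column by column in base 8, right to left:
  5+5 = 2 carry 1
  3+3+1 = 7
  7+2 = 1 carry 1
  1+5+1 = 7
  6+5 = 3 carry 1
  6+5+1 = 4 carry 1
  7+3+1 = 3 carry 1
  0+6+1 = 7
  1+0 = 1
  2+1 = 3
  2+0 = 2

0o23173437172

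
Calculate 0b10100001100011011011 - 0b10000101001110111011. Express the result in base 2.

0b11100010100100000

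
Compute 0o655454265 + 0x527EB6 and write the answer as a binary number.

0b111000010001101011101101011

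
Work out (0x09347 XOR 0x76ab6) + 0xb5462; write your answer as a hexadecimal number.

0x134e53

First 0x09347 XOR 0x76ab6 = 0x7f9f1.
Add column by column in base 16, right to left:
  1+2 = 3
  f+6 = 5 carry 1
  9+4+1 = e
  f+5 = 4 carry 1
  7+b+1 = 3 carry 1
  final carry 1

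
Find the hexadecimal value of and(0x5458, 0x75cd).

0x5448

AND each hex digit independently (no carries):
  5&7=5, 4&5=4, 5&c=4, 8&d=8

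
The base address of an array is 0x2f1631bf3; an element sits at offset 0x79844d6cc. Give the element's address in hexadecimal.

0xa89a7f2bf

Add column by column in base 16, right to left:
  3+c = f
  f+c = b carry 1
  b+6+1 = 2 carry 1
  1+d+1 = f
  3+4 = 7
  6+4 = a
  1+8 = 9
  f+9 = 8 carry 1
  2+7+1 = a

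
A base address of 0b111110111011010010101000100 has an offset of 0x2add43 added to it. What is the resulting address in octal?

0o1002101207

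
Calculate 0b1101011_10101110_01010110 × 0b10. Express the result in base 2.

Multiply each base-2 digit by 2, carrying:
  0×2 = 0 → write 0
  1×2 = 2 → write 0 carry 1
  1×2+1 = 3 → write 1 carry 1
  0×2+1 = 1 → write 1
  1×2 = 2 → write 0 carry 1
  0×2+1 = 1 → write 1
  1×2 = 2 → write 0 carry 1
  0×2+1 = 1 → write 1
  0×2 = 0 → write 0
  1×2 = 2 → write 0 carry 1
  1×2+1 = 3 → write 1 carry 1
  1×2+1 = 3 → write 1 carry 1
  0×2+1 = 1 → write 1
  1×2 = 2 → write 0 carry 1
  0×2+1 = 1 → write 1
  1×2 = 2 → write 0 carry 1
  1×2+1 = 3 → write 1 carry 1
  1×2+1 = 3 → write 1 carry 1
  0×2+1 = 1 → write 1
  1×2 = 2 → write 0 carry 1
  0×2+1 = 1 → write 1
  1×2 = 2 → write 0 carry 1
  1×2+1 = 3 → write 1 carry 1
  remaining carry: 1

0b110101110101110010101100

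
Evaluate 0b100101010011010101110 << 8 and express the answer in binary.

0b10010101001101010111000000000

Left shift by 8: append 8 zero bits.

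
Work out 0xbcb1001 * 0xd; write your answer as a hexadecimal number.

0x994fd00d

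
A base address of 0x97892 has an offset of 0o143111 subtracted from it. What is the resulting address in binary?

0b10001011001001001001

0x97892 = 0b10010111100010010010 in binary.
0o143111 = 0b1100011001001001 in binary.
Subtract column by column in base 2:
  0-1 → 1 (borrow)
  1-0-1 → 0
  0-0 → 0
  0-1 → 1 (borrow)
  1-0-1 → 0
  0-0 → 0
  0-1 → 1 (borrow)
  1-0-1 → 0
  0-0 → 0
  0-1 → 1 (borrow)
  0-1-1 → 0 (borrow)
  1-0-1 → 0
  1-0 → 1
  1-0 → 1
  1-1 → 0
  0-1 → 1 (borrow)
  1-0-1 → 0
  0-0 → 0
  0-0 → 0
  1-0 → 1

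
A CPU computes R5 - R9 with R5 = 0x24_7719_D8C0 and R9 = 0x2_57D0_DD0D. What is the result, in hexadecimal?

Subtract column by column in base 16:
  0-D → 3 (borrow)
  C-0-1 → B
  8-D → B (borrow)
  D-D-1 → F (borrow)
  9-0-1 → 8
  1-D → 4 (borrow)
  7-7-1 → F (borrow)
  7-5-1 → 1
  4-2 → 2
  2-0 → 2

0x221F48FBB3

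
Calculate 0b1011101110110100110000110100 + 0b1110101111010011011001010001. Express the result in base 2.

Add column by column in base 2, right to left:
  0+1 = 1
  0+0 = 0
  1+0 = 1
  0+0 = 0
  1+1 = 0 carry 1
  1+0+1 = 0 carry 1
  0+1+1 = 0 carry 1
  0+0+1 = 1
  0+0 = 0
  0+1 = 1
  1+1 = 0 carry 1
  1+0+1 = 0 carry 1
  0+1+1 = 0 carry 1
  0+1+1 = 0 carry 1
  1+0+1 = 0 carry 1
  0+0+1 = 1
  1+1 = 0 carry 1
  1+0+1 = 0 carry 1
  0+1+1 = 0 carry 1
  1+1+1 = 1 carry 1
  1+1+1 = 1 carry 1
  1+1+1 = 1 carry 1
  0+0+1 = 1
  1+1 = 0 carry 1
  1+0+1 = 0 carry 1
  1+1+1 = 1 carry 1
  0+1+1 = 0 carry 1
  1+1+1 = 1 carry 1
  final carry 1

0b11010011110001000001010000101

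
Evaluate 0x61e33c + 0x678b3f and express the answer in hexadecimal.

Add column by column in base 16, right to left:
  c+f = b carry 1
  3+3+1 = 7
  3+b = e
  e+8 = 6 carry 1
  1+7+1 = 9
  6+6 = c

0xc96e7b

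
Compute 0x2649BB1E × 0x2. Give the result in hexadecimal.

0x4C93763C

Multiply each base-16 digit by 2, carrying:
  E×2 = 28 → write C carry 1
  1×2+1 = 3 → write 3
  B×2 = 22 → write 6 carry 1
  B×2+1 = 23 → write 7 carry 1
  9×2+1 = 19 → write 3 carry 1
  4×2+1 = 9 → write 9
  6×2 = 12 → write C
  2×2 = 4 → write 4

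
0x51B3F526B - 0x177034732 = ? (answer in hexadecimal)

0x3A43C0B39

Subtract column by column in base 16:
  B-2 → 9
  6-3 → 3
  2-7 → B (borrow)
  5-4-1 → 0
  F-3 → C
  3-0 → 3
  B-7 → 4
  1-7 → A (borrow)
  5-1-1 → 3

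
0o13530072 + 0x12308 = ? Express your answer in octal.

0x12308 = 0o221410 in octal.
Add column by column in base 8, right to left:
  2+0 = 2
  7+1 = 0 carry 1
  0+4+1 = 5
  0+1 = 1
  3+2 = 5
  5+2 = 7
  3+0 = 3
  1+0 = 1

0o13751502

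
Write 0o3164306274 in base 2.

Each octal digit is 3 bits: 3=011 1=001 6=110 4=100 3=011 0=000 6=110 2=010 7=111 4=100.

0b11001110100011000110010111100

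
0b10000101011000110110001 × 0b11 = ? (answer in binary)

Multiply each base-2 digit by 3, carrying:
  1×3 = 3 → write 1 carry 1
  0×3+1 = 1 → write 1
  0×3 = 0 → write 0
  0×3 = 0 → write 0
  1×3 = 3 → write 1 carry 1
  1×3+1 = 4 → write 0 carry 2
  0×3+2 = 2 → write 0 carry 1
  1×3+1 = 4 → write 0 carry 2
  1×3+2 = 5 → write 1 carry 2
  0×3+2 = 2 → write 0 carry 1
  0×3+1 = 1 → write 1
  0×3 = 0 → write 0
  1×3 = 3 → write 1 carry 1
  1×3+1 = 4 → write 0 carry 2
  0×3+2 = 2 → write 0 carry 1
  1×3+1 = 4 → write 0 carry 2
  0×3+2 = 2 → write 0 carry 1
  1×3+1 = 4 → write 0 carry 2
  0×3+2 = 2 → write 0 carry 1
  0×3+1 = 1 → write 1
  0×3 = 0 → write 0
  0×3 = 0 → write 0
  1×3 = 3 → write 1 carry 1
  remaining carry: 1

0b110010000001010100010011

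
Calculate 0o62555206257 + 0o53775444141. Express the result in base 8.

Add column by column in base 8, right to left:
  7+1 = 0 carry 1
  5+4+1 = 2 carry 1
  2+1+1 = 4
  6+4 = 2 carry 1
  0+4+1 = 5
  2+4 = 6
  5+5 = 2 carry 1
  5+7+1 = 5 carry 1
  5+7+1 = 5 carry 1
  2+3+1 = 6
  6+5 = 3 carry 1
  final carry 1

0o136552652420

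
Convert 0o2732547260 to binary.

0b10111011010101100111010110000

Each octal digit is 3 bits: 2=010 7=111 3=011 2=010 5=101 4=100 7=111 2=010 6=110 0=000.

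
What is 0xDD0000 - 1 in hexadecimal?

The trailing 4 digits are 0, so subtracting 1 borrows through: they become F and the next digit up decrements.

0xDCFFFF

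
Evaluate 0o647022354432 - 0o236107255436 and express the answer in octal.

0o410713076774

Subtract column by column in base 8:
  2-6 → 4 (borrow)
  3-3-1 → 7 (borrow)
  4-4-1 → 7 (borrow)
  4-5-1 → 6 (borrow)
  5-5-1 → 7 (borrow)
  3-2-1 → 0
  2-7 → 3 (borrow)
  2-0-1 → 1
  0-1 → 7 (borrow)
  7-6-1 → 0
  4-3 → 1
  6-2 → 4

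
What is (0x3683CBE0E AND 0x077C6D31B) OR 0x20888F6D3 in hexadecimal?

0x2688CF6DB

0x3683CBE0E AND 0x077C6D31B = 0x06004920A.
Then OR with 0x20888F6D3.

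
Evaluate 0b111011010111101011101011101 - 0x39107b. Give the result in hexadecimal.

0x732c6e2

0b111011010111101011101011101 = 0x76bd75d in hexadecimal.
Subtract column by column in base 16:
  d-b → 2
  5-7 → e (borrow)
  7-0-1 → 6
  d-1 → c
  b-9 → 2
  6-3 → 3
  7-0 → 7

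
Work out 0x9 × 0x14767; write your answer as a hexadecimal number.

Multiply each base-16 digit by 9, carrying:
  7×9 = 63 → write F carry 3
  6×9+3 = 57 → write 9 carry 3
  7×9+3 = 66 → write 2 carry 4
  4×9+4 = 40 → write 8 carry 2
  1×9+2 = 11 → write B

0xB829F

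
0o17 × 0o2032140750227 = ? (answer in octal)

0o36610656234331

Multiply each base-8 digit by 15, carrying:
  7×15 = 105 → write 1 carry 13
  2×15+13 = 43 → write 3 carry 5
  2×15+5 = 35 → write 3 carry 4
  0×15+4 = 4 → write 4
  5×15 = 75 → write 3 carry 9
  7×15+9 = 114 → write 2 carry 14
  0×15+14 = 14 → write 6 carry 1
  4×15+1 = 61 → write 5 carry 7
  1×15+7 = 22 → write 6 carry 2
  2×15+2 = 32 → write 0 carry 4
  3×15+4 = 49 → write 1 carry 6
  0×15+6 = 6 → write 6
  2×15 = 30 → write 6 carry 3
  remaining carry: 3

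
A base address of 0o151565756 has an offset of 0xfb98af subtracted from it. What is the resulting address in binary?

0b101010110101001100111111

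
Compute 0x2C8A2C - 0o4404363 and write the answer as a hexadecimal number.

0o4404363 = 0x1208F3 in hexadecimal.
Subtract column by column in base 16:
  C-3 → 9
  2-F → 3 (borrow)
  A-8-1 → 1
  8-0 → 8
  C-2 → A
  2-1 → 1

0x1A8139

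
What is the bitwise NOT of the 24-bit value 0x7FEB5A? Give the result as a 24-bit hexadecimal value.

Each hex digit d becomes F−d:
  7→8, F→0, E→1, B→4, 5→A, A→5

0x8014A5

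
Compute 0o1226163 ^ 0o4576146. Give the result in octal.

XOR each oct digit independently (no carries):
  1^4=5, 2^5=7, 2^7=5, 6^6=0, 1^1=0, 6^4=2, 3^6=5

0o5750025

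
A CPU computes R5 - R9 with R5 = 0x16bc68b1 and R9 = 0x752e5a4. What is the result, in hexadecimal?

Subtract column by column in base 16:
  1-4 → d (borrow)
  b-a-1 → 0
  8-5 → 3
  6-e → 8 (borrow)
  c-2-1 → 9
  b-5 → 6
  6-7 → f (borrow)
  1-0-1 → 0

0xf69830d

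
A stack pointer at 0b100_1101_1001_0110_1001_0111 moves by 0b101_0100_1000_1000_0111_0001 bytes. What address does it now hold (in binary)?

Add column by column in base 2, right to left:
  1+1 = 0 carry 1
  1+0+1 = 0 carry 1
  1+0+1 = 0 carry 1
  0+0+1 = 1
  1+1 = 0 carry 1
  0+1+1 = 0 carry 1
  0+1+1 = 0 carry 1
  1+0+1 = 0 carry 1
  0+0+1 = 1
  1+0 = 1
  1+0 = 1
  0+1 = 1
  1+0 = 1
  0+0 = 0
  0+0 = 0
  1+1 = 0 carry 1
  1+0+1 = 0 carry 1
  0+0+1 = 1
  1+1 = 0 carry 1
  1+0+1 = 0 carry 1
  0+1+1 = 0 carry 1
  0+0+1 = 1
  1+1 = 0 carry 1
  final carry 1

0b101000100001111100001000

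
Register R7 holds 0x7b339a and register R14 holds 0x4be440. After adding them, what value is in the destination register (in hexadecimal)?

0xc717da

Add column by column in base 16, right to left:
  a+0 = a
  9+4 = d
  3+4 = 7
  3+e = 1 carry 1
  b+b+1 = 7 carry 1
  7+4+1 = c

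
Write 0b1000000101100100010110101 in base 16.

0x102C8B5

Group the bits into nibbles: 0001 0000 0010 1100 1000 1011 0101 → 102C8B5.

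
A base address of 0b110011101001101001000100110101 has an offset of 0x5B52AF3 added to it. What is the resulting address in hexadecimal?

0b110011101001101001000100110101 = 0x33A69135 in hexadecimal.
Add column by column in base 16, right to left:
  5+3 = 8
  3+F = 2 carry 1
  1+A+1 = C
  9+2 = B
  6+5 = B
  A+B = 5 carry 1
  3+5+1 = 9
  3+0 = 3

0x395BBC28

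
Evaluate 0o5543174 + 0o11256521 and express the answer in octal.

Add column by column in base 8, right to left:
  4+1 = 5
  7+2 = 1 carry 1
  1+5+1 = 7
  3+6 = 1 carry 1
  4+5+1 = 2 carry 1
  5+2+1 = 0 carry 1
  5+1+1 = 7
  0+1 = 1

0o17021715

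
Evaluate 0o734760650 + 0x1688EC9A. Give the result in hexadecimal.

0x1DFCCE42

0o734760650 = 0x773E1A8 in hexadecimal.
Add column by column in base 16, right to left:
  8+A = 2 carry 1
  A+9+1 = 4 carry 1
  1+C+1 = E
  E+E = C carry 1
  3+8+1 = C
  7+8 = F
  7+6 = D
  0+1 = 1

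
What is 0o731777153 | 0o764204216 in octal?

OR each oct digit independently (no carries):
  7|7=7, 3|6=7, 1|4=5, 7|2=7, 7|0=7, 7|4=7, 1|2=3, 5|1=5, 3|6=7

0o775777357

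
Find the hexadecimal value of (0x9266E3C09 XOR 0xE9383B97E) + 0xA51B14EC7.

0x12079ED43E

First 0x9266E3C09 XOR 0xE9383B97E = 0x7B5ED8577.
Add column by column in base 16, right to left:
  7+7 = E
  7+C = 3 carry 1
  5+E+1 = 4 carry 1
  8+4+1 = D
  D+1 = E
  E+B = 9 carry 1
  5+1+1 = 7
  B+5 = 0 carry 1
  7+A+1 = 2 carry 1
  final carry 1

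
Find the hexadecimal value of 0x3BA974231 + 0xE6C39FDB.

0x4A15AE20C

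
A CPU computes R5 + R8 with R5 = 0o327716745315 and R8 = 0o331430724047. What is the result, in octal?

0o661347671364

Add column by column in base 8, right to left:
  5+7 = 4 carry 1
  1+4+1 = 6
  3+0 = 3
  5+4 = 1 carry 1
  4+2+1 = 7
  7+7 = 6 carry 1
  6+0+1 = 7
  1+3 = 4
  7+4 = 3 carry 1
  7+1+1 = 1 carry 1
  2+3+1 = 6
  3+3 = 6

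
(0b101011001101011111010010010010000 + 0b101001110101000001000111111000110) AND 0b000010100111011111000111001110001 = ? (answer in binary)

0b10000000000010001010000

Add column by column in base 2, right to left:
  0+0 = 0
  0+1 = 1
  0+1 = 1
  0+0 = 0
  1+0 = 1
  0+0 = 0
  0+1 = 1
  1+1 = 0 carry 1
  0+1+1 = 0 carry 1
  0+1+1 = 0 carry 1
  1+1+1 = 1 carry 1
  0+1+1 = 0 carry 1
  0+0+1 = 1
  1+0 = 1
  0+0 = 0
  1+1 = 0 carry 1
  1+0+1 = 0 carry 1
  1+0+1 = 0 carry 1
  1+0+1 = 0 carry 1
  1+0+1 = 0 carry 1
  0+0+1 = 1
  1+1 = 0 carry 1
  0+0+1 = 1
  1+1 = 0 carry 1
  1+0+1 = 0 carry 1
  0+1+1 = 0 carry 1
  0+1+1 = 0 carry 1
  1+1+1 = 1 carry 1
  1+0+1 = 0 carry 1
  0+0+1 = 1
  1+1 = 0 carry 1
  0+0+1 = 1
  1+1 = 0 carry 1
  final carry 1
Sum = 0b1010101000010100000011010001010110; now AND with 0b000010100111011111000111001110001:
  1010101000010100000011010001010110
& 0000010100111011111000111001110001
= 0000000000010000000000010001010000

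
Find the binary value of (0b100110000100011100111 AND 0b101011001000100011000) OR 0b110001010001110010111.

0b110011010001110010111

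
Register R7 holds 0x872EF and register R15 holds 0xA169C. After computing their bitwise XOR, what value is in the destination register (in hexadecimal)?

0x26473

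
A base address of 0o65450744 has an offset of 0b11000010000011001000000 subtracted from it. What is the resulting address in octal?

0b11000010000011001000000 = 0o30203100 in octal.
Subtract column by column in base 8:
  4-0 → 4
  4-0 → 4
  7-1 → 6
  0-3 → 5 (borrow)
  5-0-1 → 4
  4-2 → 2
  5-0 → 5
  6-3 → 3

0o35245644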